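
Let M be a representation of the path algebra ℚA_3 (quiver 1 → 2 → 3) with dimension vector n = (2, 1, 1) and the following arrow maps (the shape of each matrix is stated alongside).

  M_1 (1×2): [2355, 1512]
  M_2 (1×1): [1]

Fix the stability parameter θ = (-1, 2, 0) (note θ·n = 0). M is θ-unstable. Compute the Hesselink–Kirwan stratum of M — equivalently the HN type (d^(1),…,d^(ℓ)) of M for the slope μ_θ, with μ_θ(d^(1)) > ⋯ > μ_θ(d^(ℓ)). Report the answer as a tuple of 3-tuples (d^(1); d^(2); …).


Via rank(M_{q-1}∘⋯∘M_p): M ≅ I[1,1], I[1,3].
μ_θ-semistable layers: μ^(1)=1; μ^(2)=-1

((0, 1, 1); (2, 0, 0))


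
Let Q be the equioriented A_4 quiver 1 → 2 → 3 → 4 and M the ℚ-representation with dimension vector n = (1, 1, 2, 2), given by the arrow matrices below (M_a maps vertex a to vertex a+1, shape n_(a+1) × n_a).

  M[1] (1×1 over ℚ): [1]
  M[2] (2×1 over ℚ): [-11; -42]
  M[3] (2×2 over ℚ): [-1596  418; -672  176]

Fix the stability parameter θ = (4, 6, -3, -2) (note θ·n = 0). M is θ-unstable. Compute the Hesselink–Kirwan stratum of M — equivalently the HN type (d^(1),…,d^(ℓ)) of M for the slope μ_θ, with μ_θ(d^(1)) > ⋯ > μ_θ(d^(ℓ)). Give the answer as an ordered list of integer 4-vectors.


Interval decomposition of M: I[1,3], I[3,4], I[4,4].
HN type (ℓ=3): μ^(1)=7/3; μ^(2)=-2; μ^(3)=-3

((1, 1, 1, 0); (0, 0, 0, 2); (0, 0, 1, 0))


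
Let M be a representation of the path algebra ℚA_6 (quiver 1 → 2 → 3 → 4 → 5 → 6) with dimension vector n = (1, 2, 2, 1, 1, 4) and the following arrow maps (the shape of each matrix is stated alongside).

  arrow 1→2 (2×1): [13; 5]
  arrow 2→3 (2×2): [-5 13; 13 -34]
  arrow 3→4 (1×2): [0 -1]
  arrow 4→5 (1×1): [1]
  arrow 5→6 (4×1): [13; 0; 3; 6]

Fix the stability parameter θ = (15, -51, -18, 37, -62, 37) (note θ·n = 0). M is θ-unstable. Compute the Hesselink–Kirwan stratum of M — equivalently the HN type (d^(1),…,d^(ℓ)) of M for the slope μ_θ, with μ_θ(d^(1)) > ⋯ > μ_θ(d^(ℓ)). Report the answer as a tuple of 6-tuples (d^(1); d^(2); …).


Via rank(M_{q-1}∘⋯∘M_p): M ≅ I[1,6], I[2,3], I[6,6]^3.
μ_θ-semistable layers: μ^(1)=37; μ^(2)=-25/2; μ^(3)=-18; μ^(4)=-51

((0, 0, 0, 0, 0, 4); (0, 0, 0, 1, 1, 0); (1, 1, 2, 0, 0, 0); (0, 1, 0, 0, 0, 0))


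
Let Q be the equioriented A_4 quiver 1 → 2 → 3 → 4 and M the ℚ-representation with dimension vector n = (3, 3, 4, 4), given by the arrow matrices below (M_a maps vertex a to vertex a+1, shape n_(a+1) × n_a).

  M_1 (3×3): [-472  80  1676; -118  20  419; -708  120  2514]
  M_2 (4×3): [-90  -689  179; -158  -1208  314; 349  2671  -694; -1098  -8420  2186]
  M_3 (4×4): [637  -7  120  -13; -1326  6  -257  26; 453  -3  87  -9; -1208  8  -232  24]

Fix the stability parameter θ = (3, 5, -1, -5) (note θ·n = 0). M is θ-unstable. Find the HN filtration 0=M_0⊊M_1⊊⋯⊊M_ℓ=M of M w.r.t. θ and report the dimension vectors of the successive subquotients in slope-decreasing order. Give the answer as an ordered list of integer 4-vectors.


Barcode: M ≅ I[1,1]^2, I[1,4], I[2,2], I[2,4], I[3,3]^2, I[4,4]^2. HN layers by μ_θ (6 steps, strictly decreasing):
  μ^(1)=5; μ^(2)=3; μ^(3)=1/2; μ^(4)=-1/3; μ^(5)=-1; μ^(6)=-5

((0, 1, 0, 0); (2, 0, 0, 0); (1, 1, 1, 1); (0, 1, 1, 1); (0, 0, 2, 0); (0, 0, 0, 2))


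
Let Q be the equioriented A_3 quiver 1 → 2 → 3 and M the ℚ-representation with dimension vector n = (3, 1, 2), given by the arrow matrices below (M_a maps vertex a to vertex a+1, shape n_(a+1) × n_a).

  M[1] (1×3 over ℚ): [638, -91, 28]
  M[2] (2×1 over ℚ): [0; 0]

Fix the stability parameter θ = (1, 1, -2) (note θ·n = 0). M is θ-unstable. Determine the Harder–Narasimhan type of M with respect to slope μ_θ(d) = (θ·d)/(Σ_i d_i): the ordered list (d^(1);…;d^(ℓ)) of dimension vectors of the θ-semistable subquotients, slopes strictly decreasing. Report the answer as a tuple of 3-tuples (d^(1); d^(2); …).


Interval decomposition of M: I[1,1]^2, I[1,2], I[3,3]^2.
HN type (ℓ=2): μ^(1)=1; μ^(2)=-2

((3, 1, 0); (0, 0, 2))


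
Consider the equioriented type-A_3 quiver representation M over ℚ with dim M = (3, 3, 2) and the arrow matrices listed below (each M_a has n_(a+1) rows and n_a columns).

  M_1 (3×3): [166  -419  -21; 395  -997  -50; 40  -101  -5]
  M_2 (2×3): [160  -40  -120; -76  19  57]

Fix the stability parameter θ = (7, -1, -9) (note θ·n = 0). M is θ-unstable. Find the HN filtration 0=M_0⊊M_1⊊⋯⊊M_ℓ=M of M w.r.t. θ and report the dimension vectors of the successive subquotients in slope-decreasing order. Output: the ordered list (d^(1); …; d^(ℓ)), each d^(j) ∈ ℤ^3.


Barcode: M ≅ I[1,1], I[1,2], I[1,3], I[2,2], I[3,3]. HN layers by μ_θ (4 steps, strictly decreasing):
  μ^(1)=7; μ^(2)=3; μ^(3)=-1; μ^(4)=-9

((1, 0, 0); (1, 1, 0); (1, 2, 1); (0, 0, 1))


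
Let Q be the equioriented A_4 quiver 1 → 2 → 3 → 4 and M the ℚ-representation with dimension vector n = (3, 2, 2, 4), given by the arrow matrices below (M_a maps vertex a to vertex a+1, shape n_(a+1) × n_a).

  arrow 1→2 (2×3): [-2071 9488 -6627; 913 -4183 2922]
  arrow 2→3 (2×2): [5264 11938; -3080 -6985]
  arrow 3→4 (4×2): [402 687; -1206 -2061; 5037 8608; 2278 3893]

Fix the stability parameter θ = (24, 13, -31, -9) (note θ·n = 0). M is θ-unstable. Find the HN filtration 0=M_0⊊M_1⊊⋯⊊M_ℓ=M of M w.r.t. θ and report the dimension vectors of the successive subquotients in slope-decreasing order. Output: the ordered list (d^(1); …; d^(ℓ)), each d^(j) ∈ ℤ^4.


Barcode: M ≅ I[1,1], I[1,2], I[1,4], I[3,4], I[4,4]^2. HN layers by μ_θ (5 steps, strictly decreasing):
  μ^(1)=24; μ^(2)=37/2; μ^(3)=-3/4; μ^(4)=-9; μ^(5)=-31

((1, 0, 0, 0); (1, 1, 0, 0); (1, 1, 1, 1); (0, 0, 0, 3); (0, 0, 1, 0))


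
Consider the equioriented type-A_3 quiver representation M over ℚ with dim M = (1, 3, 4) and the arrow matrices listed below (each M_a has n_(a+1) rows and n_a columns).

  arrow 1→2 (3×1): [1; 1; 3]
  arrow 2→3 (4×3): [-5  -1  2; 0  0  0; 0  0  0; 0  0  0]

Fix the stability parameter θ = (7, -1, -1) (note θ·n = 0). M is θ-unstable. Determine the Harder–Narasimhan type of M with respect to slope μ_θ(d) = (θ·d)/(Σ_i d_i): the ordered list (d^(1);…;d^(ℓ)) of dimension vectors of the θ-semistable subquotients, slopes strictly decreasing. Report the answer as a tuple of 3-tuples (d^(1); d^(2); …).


Interval decomposition of M: I[1,2], I[2,2], I[2,3], I[3,3]^3.
HN type (ℓ=2): μ^(1)=3; μ^(2)=-1

((1, 1, 0); (0, 2, 4))


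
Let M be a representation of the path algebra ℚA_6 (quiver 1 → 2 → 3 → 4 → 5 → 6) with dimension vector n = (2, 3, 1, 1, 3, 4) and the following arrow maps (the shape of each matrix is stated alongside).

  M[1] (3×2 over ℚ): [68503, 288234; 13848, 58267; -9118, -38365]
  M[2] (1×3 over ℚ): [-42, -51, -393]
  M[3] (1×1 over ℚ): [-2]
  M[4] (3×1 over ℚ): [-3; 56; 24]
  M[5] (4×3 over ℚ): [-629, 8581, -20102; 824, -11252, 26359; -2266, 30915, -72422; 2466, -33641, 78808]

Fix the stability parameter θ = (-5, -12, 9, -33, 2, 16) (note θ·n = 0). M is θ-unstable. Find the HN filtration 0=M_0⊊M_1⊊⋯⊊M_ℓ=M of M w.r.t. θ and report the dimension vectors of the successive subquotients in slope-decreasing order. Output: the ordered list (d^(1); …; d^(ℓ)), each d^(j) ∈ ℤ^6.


Interval decomposition of M: I[1,2]^2, I[2,6], I[5,6]^2, I[6,6].
HN type (ℓ=4): μ^(1)=16; μ^(2)=2; μ^(3)=-17/2; μ^(4)=-12

((0, 0, 0, 0, 0, 4); (0, 0, 0, 0, 3, 0); (2, 2, 0, 0, 0, 0); (0, 1, 1, 1, 0, 0))


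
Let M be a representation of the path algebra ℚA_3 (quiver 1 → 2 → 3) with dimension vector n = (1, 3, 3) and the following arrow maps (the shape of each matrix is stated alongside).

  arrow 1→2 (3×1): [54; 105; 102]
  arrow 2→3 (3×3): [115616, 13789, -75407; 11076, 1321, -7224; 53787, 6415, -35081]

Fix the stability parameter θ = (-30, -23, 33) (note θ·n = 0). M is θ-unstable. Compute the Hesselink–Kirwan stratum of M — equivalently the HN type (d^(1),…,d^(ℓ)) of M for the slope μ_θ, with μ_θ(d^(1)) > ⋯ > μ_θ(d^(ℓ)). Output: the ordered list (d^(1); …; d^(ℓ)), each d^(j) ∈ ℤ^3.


Via rank(M_{q-1}∘⋯∘M_p): M ≅ I[1,3], I[2,3]^2.
μ_θ-semistable layers: μ^(1)=33; μ^(2)=-23; μ^(3)=-30

((0, 0, 3); (0, 3, 0); (1, 0, 0))


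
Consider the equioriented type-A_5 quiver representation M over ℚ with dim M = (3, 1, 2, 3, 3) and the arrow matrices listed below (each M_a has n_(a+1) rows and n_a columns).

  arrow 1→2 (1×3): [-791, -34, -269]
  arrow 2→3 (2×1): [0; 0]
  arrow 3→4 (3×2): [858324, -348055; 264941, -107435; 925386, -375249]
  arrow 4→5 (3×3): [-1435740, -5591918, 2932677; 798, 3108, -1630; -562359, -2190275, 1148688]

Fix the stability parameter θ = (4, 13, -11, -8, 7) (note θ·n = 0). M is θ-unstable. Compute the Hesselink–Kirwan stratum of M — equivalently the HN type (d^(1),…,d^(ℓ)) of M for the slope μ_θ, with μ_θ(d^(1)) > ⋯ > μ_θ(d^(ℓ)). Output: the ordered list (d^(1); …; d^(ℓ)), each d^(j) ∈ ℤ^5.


Via rank(M_{q-1}∘⋯∘M_p): M ≅ I[1,1]^2, I[1,2], I[3,5]^2, I[4,5].
μ_θ-semistable layers: μ^(1)=13; μ^(2)=7; μ^(3)=4; μ^(4)=-8; μ^(5)=-11

((0, 1, 0, 0, 0); (0, 0, 0, 0, 3); (3, 0, 0, 0, 0); (0, 0, 0, 3, 0); (0, 0, 2, 0, 0))


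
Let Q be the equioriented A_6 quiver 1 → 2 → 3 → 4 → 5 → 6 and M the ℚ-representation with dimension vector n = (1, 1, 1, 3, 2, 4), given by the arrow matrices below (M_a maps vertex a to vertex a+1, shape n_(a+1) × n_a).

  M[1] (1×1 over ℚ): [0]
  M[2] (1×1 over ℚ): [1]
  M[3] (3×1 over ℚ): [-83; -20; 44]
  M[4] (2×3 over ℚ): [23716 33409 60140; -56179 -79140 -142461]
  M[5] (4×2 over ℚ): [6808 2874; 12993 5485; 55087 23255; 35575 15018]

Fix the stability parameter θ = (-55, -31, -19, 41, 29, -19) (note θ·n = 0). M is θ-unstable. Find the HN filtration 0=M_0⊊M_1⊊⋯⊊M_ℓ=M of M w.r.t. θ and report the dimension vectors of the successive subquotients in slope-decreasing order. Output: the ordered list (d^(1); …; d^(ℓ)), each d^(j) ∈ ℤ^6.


Barcode: M ≅ I[1,1], I[2,6], I[4,4], I[4,6], I[6,6]^2. HN layers by μ_θ (5 steps, strictly decreasing):
  μ^(1)=41; μ^(2)=17; μ^(3)=-19; μ^(4)=-31; μ^(5)=-55

((0, 0, 0, 1, 0, 0); (0, 0, 0, 2, 2, 2); (0, 0, 1, 0, 0, 2); (0, 1, 0, 0, 0, 0); (1, 0, 0, 0, 0, 0))


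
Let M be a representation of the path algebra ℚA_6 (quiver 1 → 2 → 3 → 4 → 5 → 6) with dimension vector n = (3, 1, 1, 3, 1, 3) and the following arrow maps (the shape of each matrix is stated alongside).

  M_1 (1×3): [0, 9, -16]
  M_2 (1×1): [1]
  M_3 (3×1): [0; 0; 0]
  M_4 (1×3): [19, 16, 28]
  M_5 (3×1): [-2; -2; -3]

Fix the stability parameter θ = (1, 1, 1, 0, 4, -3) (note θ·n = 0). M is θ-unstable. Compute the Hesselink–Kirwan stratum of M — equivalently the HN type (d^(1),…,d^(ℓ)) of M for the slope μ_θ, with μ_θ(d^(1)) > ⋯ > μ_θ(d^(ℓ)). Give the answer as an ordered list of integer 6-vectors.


Interval decomposition of M: I[1,1]^2, I[1,3], I[4,4]^2, I[4,6], I[6,6]^2.
HN type (ℓ=4): μ^(1)=1; μ^(2)=1/2; μ^(3)=0; μ^(4)=-3

((3, 1, 1, 0, 0, 0); (0, 0, 0, 0, 1, 1); (0, 0, 0, 3, 0, 0); (0, 0, 0, 0, 0, 2))


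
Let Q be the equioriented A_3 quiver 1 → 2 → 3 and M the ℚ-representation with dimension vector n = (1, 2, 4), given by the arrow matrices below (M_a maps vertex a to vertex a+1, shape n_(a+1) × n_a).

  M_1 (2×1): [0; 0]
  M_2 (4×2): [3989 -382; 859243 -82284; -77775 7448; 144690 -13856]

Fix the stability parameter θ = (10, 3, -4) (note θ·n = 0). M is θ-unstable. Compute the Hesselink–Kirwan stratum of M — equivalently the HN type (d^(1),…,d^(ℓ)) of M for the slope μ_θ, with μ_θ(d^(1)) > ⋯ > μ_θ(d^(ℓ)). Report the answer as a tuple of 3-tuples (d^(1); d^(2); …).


Barcode: M ≅ I[1,1], I[2,3]^2, I[3,3]^2. HN layers by μ_θ (3 steps, strictly decreasing):
  μ^(1)=10; μ^(2)=-1/2; μ^(3)=-4

((1, 0, 0); (0, 2, 2); (0, 0, 2))


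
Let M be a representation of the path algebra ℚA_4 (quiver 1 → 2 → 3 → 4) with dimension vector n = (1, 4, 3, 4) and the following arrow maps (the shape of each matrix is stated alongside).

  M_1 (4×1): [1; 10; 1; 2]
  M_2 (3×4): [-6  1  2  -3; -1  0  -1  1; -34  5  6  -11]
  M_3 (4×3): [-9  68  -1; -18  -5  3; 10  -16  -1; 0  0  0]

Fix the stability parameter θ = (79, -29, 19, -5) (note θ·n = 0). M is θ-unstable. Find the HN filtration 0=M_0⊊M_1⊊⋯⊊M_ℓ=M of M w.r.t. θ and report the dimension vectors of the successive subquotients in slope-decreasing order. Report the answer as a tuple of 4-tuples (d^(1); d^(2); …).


Via rank(M_{q-1}∘⋯∘M_p): M ≅ I[1,2], I[2,2], I[2,4]^2, I[3,4], I[4,4].
μ_θ-semistable layers: μ^(1)=25; μ^(2)=7; μ^(3)=-5; μ^(4)=-29

((1, 1, 0, 0); (0, 0, 3, 3); (0, 0, 0, 1); (0, 3, 0, 0))


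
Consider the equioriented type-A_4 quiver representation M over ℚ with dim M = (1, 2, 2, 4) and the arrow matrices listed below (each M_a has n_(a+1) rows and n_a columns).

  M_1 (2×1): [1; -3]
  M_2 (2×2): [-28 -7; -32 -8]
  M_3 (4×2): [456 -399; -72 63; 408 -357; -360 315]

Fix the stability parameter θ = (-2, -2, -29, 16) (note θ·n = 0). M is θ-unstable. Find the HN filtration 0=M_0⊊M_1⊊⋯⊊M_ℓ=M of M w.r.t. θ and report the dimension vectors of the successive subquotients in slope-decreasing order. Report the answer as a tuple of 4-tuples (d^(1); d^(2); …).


Via rank(M_{q-1}∘⋯∘M_p): M ≅ I[1,3], I[2,2], I[3,4], I[4,4]^3.
μ_θ-semistable layers: μ^(1)=16; μ^(2)=-2; μ^(3)=-11; μ^(4)=-29

((0, 0, 0, 4); (0, 1, 0, 0); (1, 1, 1, 0); (0, 0, 1, 0))


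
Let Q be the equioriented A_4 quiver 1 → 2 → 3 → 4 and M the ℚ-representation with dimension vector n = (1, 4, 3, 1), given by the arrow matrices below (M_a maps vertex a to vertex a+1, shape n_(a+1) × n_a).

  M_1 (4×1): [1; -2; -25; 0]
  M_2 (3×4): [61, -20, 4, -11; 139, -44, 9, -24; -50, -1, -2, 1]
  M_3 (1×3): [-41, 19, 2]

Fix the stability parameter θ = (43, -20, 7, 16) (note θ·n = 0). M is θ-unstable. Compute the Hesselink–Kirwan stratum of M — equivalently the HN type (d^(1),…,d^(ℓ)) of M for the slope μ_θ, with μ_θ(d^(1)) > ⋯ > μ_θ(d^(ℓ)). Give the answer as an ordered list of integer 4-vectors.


Interval decomposition of M: I[1,4], I[2,2], I[2,3]^2.
HN type (ℓ=4): μ^(1)=16; μ^(2)=10; μ^(3)=7; μ^(4)=-20

((0, 0, 0, 1); (1, 1, 1, 0); (0, 0, 2, 0); (0, 3, 0, 0))


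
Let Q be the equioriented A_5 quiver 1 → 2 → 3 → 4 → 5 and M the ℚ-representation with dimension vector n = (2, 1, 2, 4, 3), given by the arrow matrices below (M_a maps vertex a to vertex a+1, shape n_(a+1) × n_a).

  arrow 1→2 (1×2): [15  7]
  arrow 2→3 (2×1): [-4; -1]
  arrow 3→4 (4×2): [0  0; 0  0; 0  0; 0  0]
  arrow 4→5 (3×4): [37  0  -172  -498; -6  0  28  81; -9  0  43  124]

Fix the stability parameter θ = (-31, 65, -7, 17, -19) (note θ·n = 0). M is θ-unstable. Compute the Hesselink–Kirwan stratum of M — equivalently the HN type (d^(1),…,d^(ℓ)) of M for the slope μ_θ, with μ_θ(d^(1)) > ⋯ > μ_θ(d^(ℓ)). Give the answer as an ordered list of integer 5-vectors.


Interval decomposition of M: I[1,1], I[1,3], I[3,3], I[4,4], I[4,5]^3.
HN type (ℓ=5): μ^(1)=29; μ^(2)=17; μ^(3)=-1; μ^(4)=-7; μ^(5)=-31

((0, 1, 1, 0, 0); (0, 0, 0, 1, 0); (0, 0, 0, 3, 3); (0, 0, 1, 0, 0); (2, 0, 0, 0, 0))


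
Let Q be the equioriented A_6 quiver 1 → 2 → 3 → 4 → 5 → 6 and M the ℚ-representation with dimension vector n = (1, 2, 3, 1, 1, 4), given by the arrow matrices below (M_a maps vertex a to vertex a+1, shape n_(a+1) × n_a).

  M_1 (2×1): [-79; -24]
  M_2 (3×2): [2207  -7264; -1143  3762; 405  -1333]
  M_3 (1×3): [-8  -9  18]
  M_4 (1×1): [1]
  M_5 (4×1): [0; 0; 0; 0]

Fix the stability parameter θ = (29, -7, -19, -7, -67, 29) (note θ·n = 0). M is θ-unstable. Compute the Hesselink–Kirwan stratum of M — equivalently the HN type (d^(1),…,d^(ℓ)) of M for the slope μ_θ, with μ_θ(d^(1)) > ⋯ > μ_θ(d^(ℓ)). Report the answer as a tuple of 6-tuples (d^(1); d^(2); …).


Barcode: M ≅ I[1,5], I[2,3], I[3,3], I[6,6]^4. HN layers by μ_θ (4 steps, strictly decreasing):
  μ^(1)=29; μ^(2)=-13; μ^(3)=-71/5; μ^(4)=-19

((0, 0, 0, 0, 0, 4); (0, 1, 1, 0, 0, 0); (1, 1, 1, 1, 1, 0); (0, 0, 1, 0, 0, 0))


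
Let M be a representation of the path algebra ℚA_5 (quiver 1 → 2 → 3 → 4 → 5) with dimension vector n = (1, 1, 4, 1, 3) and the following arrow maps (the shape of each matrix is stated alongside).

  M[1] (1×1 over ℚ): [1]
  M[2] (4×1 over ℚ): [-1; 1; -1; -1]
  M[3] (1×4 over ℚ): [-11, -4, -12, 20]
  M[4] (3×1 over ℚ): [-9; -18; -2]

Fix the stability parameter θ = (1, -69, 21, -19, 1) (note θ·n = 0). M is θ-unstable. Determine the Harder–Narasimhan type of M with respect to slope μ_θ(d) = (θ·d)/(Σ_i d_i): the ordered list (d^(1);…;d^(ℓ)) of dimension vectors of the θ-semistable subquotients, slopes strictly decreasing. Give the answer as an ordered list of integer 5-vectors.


Via rank(M_{q-1}∘⋯∘M_p): M ≅ I[1,5], I[3,3]^3, I[5,5]^2.
μ_θ-semistable layers: μ^(1)=21; μ^(2)=1; μ^(3)=-34

((0, 0, 3, 0, 0); (0, 0, 1, 1, 3); (1, 1, 0, 0, 0))


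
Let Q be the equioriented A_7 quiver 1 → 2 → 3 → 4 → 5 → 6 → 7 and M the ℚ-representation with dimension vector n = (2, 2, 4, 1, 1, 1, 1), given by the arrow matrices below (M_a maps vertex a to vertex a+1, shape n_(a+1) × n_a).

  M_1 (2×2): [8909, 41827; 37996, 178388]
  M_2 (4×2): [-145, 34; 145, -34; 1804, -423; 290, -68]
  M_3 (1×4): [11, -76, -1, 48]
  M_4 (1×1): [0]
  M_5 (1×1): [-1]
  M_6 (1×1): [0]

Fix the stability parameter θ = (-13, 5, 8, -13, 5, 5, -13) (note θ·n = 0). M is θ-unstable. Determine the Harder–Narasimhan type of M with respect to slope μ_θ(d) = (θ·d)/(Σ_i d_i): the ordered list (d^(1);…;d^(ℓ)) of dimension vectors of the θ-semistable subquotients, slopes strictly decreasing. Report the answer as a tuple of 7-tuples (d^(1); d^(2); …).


Barcode: M ≅ I[1,1], I[1,4], I[2,3], I[3,3]^2, I[5,6], I[7,7]. HN layers by μ_θ (4 steps, strictly decreasing):
  μ^(1)=8; μ^(2)=5; μ^(3)=0; μ^(4)=-13

((0, 0, 3, 0, 0, 0, 0); (0, 1, 0, 0, 1, 1, 0); (0, 1, 1, 1, 0, 0, 0); (2, 0, 0, 0, 0, 0, 1))


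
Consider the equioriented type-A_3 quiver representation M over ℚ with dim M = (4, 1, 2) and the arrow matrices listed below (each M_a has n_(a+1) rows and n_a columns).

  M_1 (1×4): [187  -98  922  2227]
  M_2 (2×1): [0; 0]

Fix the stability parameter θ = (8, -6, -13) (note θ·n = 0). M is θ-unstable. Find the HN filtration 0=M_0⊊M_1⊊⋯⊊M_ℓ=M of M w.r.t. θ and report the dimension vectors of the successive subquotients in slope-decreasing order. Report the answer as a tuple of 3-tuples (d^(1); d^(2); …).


Barcode: M ≅ I[1,1]^3, I[1,2], I[3,3]^2. HN layers by μ_θ (3 steps, strictly decreasing):
  μ^(1)=8; μ^(2)=1; μ^(3)=-13

((3, 0, 0); (1, 1, 0); (0, 0, 2))


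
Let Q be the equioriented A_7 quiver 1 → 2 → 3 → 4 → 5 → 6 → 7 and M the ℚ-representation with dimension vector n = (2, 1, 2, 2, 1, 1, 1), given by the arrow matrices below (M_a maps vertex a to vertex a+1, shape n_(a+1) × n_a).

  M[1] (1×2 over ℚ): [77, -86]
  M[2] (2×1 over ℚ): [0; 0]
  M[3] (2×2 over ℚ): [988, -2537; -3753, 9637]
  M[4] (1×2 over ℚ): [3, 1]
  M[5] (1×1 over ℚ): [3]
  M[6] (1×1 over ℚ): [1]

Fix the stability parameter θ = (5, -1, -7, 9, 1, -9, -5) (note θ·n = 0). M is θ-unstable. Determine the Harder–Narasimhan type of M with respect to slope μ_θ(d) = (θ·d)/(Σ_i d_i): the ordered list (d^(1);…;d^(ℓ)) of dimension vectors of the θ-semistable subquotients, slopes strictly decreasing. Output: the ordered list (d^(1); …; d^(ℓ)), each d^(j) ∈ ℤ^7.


Via rank(M_{q-1}∘⋯∘M_p): M ≅ I[1,1], I[1,2], I[3,4], I[3,7].
μ_θ-semistable layers: μ^(1)=9; μ^(2)=5; μ^(3)=2; μ^(4)=-1; μ^(5)=-7

((0, 0, 0, 1, 0, 0, 0); (1, 0, 0, 0, 0, 0, 0); (1, 1, 0, 0, 0, 0, 0); (0, 0, 0, 1, 1, 1, 1); (0, 0, 2, 0, 0, 0, 0))


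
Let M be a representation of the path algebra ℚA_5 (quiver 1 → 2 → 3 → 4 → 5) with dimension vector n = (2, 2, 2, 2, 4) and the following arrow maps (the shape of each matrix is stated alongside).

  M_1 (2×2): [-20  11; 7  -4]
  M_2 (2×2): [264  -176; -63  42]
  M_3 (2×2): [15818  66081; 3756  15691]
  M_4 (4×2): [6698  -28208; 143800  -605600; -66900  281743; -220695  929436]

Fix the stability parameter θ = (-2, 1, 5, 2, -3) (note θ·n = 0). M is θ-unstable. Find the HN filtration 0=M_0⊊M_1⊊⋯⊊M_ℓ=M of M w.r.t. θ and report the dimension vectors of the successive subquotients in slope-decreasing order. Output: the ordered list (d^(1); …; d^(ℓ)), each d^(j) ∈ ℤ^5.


Interval decomposition of M: I[1,2], I[1,5], I[3,5], I[5,5]^2.
HN type (ℓ=4): μ^(1)=4/3; μ^(2)=1; μ^(3)=-2; μ^(4)=-3

((0, 0, 2, 2, 2); (0, 2, 0, 0, 0); (2, 0, 0, 0, 0); (0, 0, 0, 0, 2))


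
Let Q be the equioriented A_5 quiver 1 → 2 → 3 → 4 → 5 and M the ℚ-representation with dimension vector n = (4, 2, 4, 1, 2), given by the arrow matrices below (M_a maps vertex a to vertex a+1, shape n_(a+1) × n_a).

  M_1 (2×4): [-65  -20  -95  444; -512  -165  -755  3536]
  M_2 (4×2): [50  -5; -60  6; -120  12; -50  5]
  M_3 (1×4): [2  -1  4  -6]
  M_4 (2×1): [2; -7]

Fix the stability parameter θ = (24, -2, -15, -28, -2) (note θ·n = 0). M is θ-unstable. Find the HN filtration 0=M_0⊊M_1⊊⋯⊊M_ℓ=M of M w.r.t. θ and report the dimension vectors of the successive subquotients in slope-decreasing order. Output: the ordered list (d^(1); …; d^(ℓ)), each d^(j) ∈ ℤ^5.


Barcode: M ≅ I[1,1]^2, I[1,2], I[1,5], I[3,3]^3, I[5,5]. HN layers by μ_θ (5 steps, strictly decreasing):
  μ^(1)=24; μ^(2)=11; μ^(3)=-2; μ^(4)=-21/4; μ^(5)=-15

((2, 0, 0, 0, 0); (1, 1, 0, 0, 0); (0, 0, 0, 0, 2); (1, 1, 1, 1, 0); (0, 0, 3, 0, 0))


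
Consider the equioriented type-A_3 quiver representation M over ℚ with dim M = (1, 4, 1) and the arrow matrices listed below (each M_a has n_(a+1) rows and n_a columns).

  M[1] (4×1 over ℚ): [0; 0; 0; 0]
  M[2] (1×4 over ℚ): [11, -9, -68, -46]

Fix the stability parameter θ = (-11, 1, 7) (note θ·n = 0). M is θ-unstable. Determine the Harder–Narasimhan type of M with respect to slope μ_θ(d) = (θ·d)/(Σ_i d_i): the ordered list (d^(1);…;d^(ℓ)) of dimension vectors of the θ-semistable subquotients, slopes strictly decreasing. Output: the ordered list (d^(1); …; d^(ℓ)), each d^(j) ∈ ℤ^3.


Interval decomposition of M: I[1,1], I[2,2]^3, I[2,3].
HN type (ℓ=3): μ^(1)=7; μ^(2)=1; μ^(3)=-11

((0, 0, 1); (0, 4, 0); (1, 0, 0))


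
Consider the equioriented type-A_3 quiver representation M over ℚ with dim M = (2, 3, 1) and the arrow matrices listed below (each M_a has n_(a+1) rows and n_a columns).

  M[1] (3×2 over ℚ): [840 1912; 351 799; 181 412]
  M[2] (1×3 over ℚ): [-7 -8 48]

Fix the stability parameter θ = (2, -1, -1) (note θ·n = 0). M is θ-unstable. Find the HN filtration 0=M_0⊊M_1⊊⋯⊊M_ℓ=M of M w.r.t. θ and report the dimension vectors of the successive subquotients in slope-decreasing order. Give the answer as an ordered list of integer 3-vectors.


Via rank(M_{q-1}∘⋯∘M_p): M ≅ I[1,2]^2, I[2,3].
μ_θ-semistable layers: μ^(1)=1/2; μ^(2)=-1

((2, 2, 0); (0, 1, 1))


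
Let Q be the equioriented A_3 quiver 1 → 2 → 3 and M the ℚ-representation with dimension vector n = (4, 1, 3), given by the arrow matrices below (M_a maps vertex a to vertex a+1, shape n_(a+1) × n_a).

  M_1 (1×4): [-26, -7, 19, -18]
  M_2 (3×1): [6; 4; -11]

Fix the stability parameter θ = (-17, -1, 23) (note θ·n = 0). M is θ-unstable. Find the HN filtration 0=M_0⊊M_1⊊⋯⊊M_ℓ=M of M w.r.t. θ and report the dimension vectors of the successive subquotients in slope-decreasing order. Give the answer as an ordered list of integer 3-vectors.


Via rank(M_{q-1}∘⋯∘M_p): M ≅ I[1,1]^3, I[1,3], I[3,3]^2.
μ_θ-semistable layers: μ^(1)=23; μ^(2)=-1; μ^(3)=-17

((0, 0, 3); (0, 1, 0); (4, 0, 0))


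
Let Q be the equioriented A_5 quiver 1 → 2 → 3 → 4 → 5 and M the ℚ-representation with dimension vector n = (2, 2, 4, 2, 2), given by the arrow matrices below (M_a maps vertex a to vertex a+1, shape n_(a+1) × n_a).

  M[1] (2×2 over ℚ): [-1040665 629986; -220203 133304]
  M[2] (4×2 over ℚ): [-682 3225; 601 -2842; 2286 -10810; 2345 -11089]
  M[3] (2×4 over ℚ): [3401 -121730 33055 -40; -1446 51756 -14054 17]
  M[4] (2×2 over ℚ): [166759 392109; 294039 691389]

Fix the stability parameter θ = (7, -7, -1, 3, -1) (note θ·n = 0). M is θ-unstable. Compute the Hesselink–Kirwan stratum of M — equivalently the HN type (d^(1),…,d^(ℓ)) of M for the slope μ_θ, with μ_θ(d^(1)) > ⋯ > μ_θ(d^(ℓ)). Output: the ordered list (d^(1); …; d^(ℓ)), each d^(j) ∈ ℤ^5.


Barcode: M ≅ I[1,4], I[1,5], I[3,3]^2, I[5,5]. HN layers by μ_θ (4 steps, strictly decreasing):
  μ^(1)=3; μ^(2)=1; μ^(3)=-1/3; μ^(4)=-1

((0, 0, 0, 1, 0); (0, 0, 0, 1, 1); (2, 2, 2, 0, 0); (0, 0, 2, 0, 1))


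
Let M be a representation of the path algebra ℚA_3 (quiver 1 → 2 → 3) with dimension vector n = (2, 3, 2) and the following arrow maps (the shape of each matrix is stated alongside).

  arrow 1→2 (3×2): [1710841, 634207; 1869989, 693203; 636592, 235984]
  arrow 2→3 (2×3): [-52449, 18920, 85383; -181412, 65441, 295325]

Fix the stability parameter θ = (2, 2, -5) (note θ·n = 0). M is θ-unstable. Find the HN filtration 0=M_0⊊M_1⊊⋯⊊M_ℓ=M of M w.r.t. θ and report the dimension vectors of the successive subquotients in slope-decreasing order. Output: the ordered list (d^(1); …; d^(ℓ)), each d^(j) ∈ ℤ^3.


Via rank(M_{q-1}∘⋯∘M_p): M ≅ I[1,1], I[1,3], I[2,2], I[2,3].
μ_θ-semistable layers: μ^(1)=2; μ^(2)=-1/3; μ^(3)=-3/2

((1, 1, 0); (1, 1, 1); (0, 1, 1))


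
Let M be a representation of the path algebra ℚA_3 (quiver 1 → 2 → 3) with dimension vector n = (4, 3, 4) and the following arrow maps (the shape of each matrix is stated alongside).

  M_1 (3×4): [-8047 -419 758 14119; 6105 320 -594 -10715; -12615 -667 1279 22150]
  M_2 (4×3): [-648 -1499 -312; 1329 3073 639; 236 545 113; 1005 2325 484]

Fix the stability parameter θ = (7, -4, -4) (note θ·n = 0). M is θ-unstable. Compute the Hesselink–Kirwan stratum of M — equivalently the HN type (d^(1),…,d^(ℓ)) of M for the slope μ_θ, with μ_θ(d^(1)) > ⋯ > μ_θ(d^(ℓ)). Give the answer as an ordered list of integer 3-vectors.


Barcode: M ≅ I[1,1], I[1,3]^3, I[3,3]. HN layers by μ_θ (3 steps, strictly decreasing):
  μ^(1)=7; μ^(2)=-1/3; μ^(3)=-4

((1, 0, 0); (3, 3, 3); (0, 0, 1))


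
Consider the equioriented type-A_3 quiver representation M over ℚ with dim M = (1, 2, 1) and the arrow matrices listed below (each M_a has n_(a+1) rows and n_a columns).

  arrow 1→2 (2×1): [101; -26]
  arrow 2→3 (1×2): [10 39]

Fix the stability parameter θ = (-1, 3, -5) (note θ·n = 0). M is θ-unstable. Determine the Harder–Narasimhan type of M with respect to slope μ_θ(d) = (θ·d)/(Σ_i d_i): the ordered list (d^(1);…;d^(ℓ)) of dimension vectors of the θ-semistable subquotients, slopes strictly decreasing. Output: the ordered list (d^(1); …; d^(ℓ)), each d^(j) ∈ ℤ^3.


Interval decomposition of M: I[1,3], I[2,2].
HN type (ℓ=2): μ^(1)=3; μ^(2)=-1

((0, 1, 0); (1, 1, 1))


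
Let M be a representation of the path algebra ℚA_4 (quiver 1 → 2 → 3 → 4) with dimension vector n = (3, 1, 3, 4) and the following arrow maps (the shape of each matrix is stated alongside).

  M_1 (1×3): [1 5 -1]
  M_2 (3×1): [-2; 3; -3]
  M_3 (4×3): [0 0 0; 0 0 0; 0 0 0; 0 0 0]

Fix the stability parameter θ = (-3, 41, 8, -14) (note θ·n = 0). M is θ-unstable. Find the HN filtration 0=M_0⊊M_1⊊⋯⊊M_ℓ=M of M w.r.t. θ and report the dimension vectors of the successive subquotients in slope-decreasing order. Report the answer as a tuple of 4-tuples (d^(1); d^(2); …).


Interval decomposition of M: I[1,1]^2, I[1,3], I[3,3]^2, I[4,4]^4.
HN type (ℓ=4): μ^(1)=49/2; μ^(2)=8; μ^(3)=-3; μ^(4)=-14

((0, 1, 1, 0); (0, 0, 2, 0); (3, 0, 0, 0); (0, 0, 0, 4))


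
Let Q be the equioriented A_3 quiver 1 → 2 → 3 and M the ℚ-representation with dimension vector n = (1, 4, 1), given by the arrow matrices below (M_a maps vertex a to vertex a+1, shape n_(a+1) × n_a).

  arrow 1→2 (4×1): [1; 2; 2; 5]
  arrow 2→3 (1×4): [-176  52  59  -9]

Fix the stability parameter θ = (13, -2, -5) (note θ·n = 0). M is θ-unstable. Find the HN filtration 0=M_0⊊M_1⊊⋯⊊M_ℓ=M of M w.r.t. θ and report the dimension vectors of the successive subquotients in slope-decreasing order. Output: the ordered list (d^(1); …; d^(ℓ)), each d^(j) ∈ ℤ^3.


Interval decomposition of M: I[1,3], I[2,2]^3.
HN type (ℓ=2): μ^(1)=2; μ^(2)=-2

((1, 1, 1); (0, 3, 0))


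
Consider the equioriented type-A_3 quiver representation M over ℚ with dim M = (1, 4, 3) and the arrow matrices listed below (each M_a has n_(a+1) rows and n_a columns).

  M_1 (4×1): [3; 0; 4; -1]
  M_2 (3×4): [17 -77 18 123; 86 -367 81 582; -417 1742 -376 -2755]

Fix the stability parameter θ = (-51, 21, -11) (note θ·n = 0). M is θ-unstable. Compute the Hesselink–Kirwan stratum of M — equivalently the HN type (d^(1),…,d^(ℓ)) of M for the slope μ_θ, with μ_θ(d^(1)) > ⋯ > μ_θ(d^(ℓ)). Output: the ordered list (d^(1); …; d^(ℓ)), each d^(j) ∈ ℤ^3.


Interval decomposition of M: I[1,2], I[2,3]^3.
HN type (ℓ=3): μ^(1)=21; μ^(2)=5; μ^(3)=-51

((0, 1, 0); (0, 3, 3); (1, 0, 0))


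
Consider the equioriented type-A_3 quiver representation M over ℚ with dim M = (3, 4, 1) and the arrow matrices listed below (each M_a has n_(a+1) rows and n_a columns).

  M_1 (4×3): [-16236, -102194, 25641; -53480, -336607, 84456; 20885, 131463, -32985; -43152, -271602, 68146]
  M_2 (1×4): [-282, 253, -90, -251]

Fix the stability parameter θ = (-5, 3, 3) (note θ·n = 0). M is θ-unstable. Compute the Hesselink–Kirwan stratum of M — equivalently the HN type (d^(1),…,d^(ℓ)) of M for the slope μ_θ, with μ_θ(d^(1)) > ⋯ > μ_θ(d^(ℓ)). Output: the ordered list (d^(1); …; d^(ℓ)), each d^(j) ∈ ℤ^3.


Interval decomposition of M: I[1,2]^2, I[1,3], I[2,2].
HN type (ℓ=2): μ^(1)=3; μ^(2)=-5

((0, 4, 1); (3, 0, 0))


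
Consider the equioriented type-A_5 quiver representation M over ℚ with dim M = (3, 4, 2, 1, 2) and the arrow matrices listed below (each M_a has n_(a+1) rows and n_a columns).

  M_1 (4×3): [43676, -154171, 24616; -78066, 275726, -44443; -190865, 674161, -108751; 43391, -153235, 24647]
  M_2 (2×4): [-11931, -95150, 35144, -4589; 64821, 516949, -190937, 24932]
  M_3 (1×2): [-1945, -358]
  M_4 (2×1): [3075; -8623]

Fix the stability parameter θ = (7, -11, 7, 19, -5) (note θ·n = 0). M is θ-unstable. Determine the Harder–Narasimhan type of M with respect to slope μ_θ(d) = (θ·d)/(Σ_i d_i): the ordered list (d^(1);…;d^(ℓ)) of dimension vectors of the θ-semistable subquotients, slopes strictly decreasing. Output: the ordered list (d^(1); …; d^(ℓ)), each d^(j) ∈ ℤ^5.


Interval decomposition of M: I[1,2], I[1,3], I[1,5], I[2,2], I[5,5].
HN type (ℓ=4): μ^(1)=7; μ^(2)=-2; μ^(3)=-5; μ^(4)=-11

((0, 0, 2, 1, 1); (3, 3, 0, 0, 0); (0, 0, 0, 0, 1); (0, 1, 0, 0, 0))


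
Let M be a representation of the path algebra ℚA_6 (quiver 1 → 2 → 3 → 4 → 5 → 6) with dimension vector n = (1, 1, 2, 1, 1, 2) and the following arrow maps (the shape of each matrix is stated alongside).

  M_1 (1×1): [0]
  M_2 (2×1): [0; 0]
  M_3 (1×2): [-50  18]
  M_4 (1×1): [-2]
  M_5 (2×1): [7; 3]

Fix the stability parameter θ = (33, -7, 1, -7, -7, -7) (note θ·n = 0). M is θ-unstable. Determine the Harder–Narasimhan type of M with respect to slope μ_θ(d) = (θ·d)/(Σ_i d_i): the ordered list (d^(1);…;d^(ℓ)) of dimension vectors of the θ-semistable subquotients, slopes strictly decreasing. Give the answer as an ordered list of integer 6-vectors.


Interval decomposition of M: I[1,1], I[2,2], I[3,3], I[3,6], I[6,6].
HN type (ℓ=4): μ^(1)=33; μ^(2)=1; μ^(3)=-5; μ^(4)=-7

((1, 0, 0, 0, 0, 0); (0, 0, 1, 0, 0, 0); (0, 0, 1, 1, 1, 1); (0, 1, 0, 0, 0, 1))


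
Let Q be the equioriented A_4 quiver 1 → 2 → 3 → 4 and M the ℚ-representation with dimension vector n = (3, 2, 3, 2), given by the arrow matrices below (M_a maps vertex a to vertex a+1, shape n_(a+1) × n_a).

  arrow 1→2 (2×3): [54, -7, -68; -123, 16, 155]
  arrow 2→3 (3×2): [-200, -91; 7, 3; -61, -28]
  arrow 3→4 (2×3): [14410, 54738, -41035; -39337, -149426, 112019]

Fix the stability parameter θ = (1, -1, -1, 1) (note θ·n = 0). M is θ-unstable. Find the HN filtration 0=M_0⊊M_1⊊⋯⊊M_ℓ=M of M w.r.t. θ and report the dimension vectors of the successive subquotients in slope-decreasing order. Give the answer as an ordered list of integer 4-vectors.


Via rank(M_{q-1}∘⋯∘M_p): M ≅ I[1,1], I[1,4]^2, I[3,3].
μ_θ-semistable layers: μ^(1)=1; μ^(2)=-1/3; μ^(3)=-1

((1, 0, 0, 2); (2, 2, 2, 0); (0, 0, 1, 0))


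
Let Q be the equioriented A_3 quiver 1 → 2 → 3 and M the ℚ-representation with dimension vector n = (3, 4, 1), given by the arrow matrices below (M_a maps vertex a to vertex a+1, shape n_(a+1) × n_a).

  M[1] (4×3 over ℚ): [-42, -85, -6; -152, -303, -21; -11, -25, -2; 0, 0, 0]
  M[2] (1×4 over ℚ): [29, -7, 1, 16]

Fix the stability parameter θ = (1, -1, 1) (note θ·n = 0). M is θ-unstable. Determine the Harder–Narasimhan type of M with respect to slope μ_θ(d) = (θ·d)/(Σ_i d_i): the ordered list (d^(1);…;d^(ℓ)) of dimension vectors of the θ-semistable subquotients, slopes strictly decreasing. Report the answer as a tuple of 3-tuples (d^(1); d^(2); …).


Barcode: M ≅ I[1,2]^2, I[1,3], I[2,2]. HN layers by μ_θ (3 steps, strictly decreasing):
  μ^(1)=1; μ^(2)=0; μ^(3)=-1

((0, 0, 1); (3, 3, 0); (0, 1, 0))


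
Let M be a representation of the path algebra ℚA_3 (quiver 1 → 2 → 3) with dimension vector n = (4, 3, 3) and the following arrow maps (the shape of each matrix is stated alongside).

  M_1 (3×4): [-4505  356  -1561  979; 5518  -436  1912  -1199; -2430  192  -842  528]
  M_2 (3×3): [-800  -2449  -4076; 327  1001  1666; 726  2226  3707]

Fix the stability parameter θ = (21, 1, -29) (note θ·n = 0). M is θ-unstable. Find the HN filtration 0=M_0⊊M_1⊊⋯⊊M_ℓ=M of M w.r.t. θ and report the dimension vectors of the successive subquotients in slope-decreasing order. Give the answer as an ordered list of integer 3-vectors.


Interval decomposition of M: I[1,1]^2, I[1,3]^2, I[2,3].
HN type (ℓ=3): μ^(1)=21; μ^(2)=-7/3; μ^(3)=-14

((2, 0, 0); (2, 2, 2); (0, 1, 1))


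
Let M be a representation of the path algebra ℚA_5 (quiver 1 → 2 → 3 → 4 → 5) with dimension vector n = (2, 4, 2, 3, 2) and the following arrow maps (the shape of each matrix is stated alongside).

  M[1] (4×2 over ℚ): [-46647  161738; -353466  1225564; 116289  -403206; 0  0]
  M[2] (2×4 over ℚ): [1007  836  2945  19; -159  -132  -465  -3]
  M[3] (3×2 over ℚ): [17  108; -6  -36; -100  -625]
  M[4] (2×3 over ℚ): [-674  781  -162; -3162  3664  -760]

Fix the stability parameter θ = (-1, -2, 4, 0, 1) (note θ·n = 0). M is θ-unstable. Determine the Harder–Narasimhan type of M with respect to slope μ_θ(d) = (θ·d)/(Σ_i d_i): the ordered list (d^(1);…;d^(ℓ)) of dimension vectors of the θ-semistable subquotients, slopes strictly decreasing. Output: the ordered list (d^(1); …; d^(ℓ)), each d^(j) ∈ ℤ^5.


Interval decomposition of M: I[1,1], I[1,2], I[2,2]^2, I[2,5], I[3,5], I[4,4].
HN type (ℓ=5): μ^(1)=5/3; μ^(2)=0; μ^(3)=-1; μ^(4)=-3/2; μ^(5)=-2

((0, 0, 2, 2, 2); (0, 0, 0, 1, 0); (1, 0, 0, 0, 0); (1, 1, 0, 0, 0); (0, 3, 0, 0, 0))


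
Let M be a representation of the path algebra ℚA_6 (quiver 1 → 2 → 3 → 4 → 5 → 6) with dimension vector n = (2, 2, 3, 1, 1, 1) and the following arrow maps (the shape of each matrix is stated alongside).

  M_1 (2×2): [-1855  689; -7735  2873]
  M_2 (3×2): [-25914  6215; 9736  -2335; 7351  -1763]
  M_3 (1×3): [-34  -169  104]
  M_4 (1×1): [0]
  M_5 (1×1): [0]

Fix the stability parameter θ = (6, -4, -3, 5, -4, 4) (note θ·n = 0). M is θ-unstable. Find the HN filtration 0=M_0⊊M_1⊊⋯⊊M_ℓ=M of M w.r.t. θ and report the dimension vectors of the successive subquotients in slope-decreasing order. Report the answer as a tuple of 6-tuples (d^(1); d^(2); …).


Barcode: M ≅ I[1,1], I[1,4], I[2,3], I[3,3], I[5,5], I[6,6]. HN layers by μ_θ (6 steps, strictly decreasing):
  μ^(1)=6; μ^(2)=5; μ^(3)=4; μ^(4)=-1/3; μ^(5)=-3; μ^(6)=-4

((1, 0, 0, 0, 0, 0); (0, 0, 0, 1, 0, 0); (0, 0, 0, 0, 0, 1); (1, 1, 1, 0, 0, 0); (0, 0, 2, 0, 0, 0); (0, 1, 0, 0, 1, 0))


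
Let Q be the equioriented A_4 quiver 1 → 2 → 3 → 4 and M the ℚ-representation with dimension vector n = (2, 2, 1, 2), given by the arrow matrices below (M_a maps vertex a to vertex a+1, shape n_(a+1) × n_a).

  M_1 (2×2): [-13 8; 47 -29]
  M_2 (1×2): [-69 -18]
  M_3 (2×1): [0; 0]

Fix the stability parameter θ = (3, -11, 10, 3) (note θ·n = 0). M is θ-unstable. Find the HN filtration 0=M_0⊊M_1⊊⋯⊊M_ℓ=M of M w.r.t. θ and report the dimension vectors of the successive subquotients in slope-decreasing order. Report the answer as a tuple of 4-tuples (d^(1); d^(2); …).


Via rank(M_{q-1}∘⋯∘M_p): M ≅ I[1,2], I[1,3], I[4,4]^2.
μ_θ-semistable layers: μ^(1)=10; μ^(2)=3; μ^(3)=-4

((0, 0, 1, 0); (0, 0, 0, 2); (2, 2, 0, 0))


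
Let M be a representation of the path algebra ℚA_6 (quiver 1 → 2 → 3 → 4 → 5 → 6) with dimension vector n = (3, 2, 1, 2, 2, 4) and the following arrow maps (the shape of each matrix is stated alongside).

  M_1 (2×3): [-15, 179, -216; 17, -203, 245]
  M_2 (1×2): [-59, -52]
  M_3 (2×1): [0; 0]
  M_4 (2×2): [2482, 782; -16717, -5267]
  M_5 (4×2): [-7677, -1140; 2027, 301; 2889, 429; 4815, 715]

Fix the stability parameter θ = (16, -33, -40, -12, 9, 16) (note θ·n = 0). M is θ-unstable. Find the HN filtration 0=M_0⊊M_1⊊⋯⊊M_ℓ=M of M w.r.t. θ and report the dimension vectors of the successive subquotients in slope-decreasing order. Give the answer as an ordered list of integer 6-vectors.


Barcode: M ≅ I[1,1], I[1,2], I[1,3], I[4,4], I[4,6], I[5,6], I[6,6]^2. HN layers by μ_θ (5 steps, strictly decreasing):
  μ^(1)=16; μ^(2)=9; μ^(3)=-17/2; μ^(4)=-12; μ^(5)=-19

((1, 0, 0, 0, 0, 4); (0, 0, 0, 0, 2, 0); (1, 1, 0, 0, 0, 0); (0, 0, 0, 2, 0, 0); (1, 1, 1, 0, 0, 0))


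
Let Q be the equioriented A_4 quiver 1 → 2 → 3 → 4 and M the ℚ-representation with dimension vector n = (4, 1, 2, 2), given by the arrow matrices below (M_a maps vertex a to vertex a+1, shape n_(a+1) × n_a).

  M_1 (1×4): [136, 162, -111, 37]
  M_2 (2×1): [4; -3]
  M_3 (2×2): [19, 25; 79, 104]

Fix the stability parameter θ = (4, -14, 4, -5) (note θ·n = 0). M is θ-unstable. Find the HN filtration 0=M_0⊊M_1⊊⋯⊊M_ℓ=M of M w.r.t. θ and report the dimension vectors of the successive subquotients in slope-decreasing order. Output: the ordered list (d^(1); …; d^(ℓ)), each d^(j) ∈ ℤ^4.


Barcode: M ≅ I[1,1]^3, I[1,4], I[3,4]. HN layers by μ_θ (3 steps, strictly decreasing):
  μ^(1)=4; μ^(2)=-1/2; μ^(3)=-5

((3, 0, 0, 0); (0, 0, 2, 2); (1, 1, 0, 0))


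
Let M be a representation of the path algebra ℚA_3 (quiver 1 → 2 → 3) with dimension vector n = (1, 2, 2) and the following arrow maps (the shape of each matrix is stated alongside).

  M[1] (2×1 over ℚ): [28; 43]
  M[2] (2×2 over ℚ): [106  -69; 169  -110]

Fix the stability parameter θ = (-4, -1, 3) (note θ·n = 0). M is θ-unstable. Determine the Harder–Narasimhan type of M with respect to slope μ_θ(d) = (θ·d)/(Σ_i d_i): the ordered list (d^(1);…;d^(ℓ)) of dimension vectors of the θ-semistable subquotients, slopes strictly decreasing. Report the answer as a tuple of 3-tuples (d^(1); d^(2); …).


Barcode: M ≅ I[1,3], I[2,3]. HN layers by μ_θ (3 steps, strictly decreasing):
  μ^(1)=3; μ^(2)=-1; μ^(3)=-4

((0, 0, 2); (0, 2, 0); (1, 0, 0))
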